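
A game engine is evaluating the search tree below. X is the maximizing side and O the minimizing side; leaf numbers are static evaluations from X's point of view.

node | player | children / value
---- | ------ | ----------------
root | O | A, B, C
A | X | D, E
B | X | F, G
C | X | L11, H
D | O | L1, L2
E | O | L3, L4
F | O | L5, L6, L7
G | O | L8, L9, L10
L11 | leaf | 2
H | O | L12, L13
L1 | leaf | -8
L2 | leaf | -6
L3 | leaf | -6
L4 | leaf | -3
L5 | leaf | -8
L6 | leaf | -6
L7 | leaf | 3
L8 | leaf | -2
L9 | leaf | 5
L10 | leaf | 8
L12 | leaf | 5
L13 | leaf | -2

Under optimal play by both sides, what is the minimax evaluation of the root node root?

-6

D (O): min(-8, -6) = -8
E (O): min(-6, -3) = -6
A (X): max(-8, -6) = -6
F (O): min(-8, -6, 3) = -8
G (O): min(-2, 5, 8) = -2
B (X): max(-8, -2) = -2
H (O): min(5, -2) = -2
C (X): max(2, -2) = 2
root (O): min(-6, -2, 2) = -6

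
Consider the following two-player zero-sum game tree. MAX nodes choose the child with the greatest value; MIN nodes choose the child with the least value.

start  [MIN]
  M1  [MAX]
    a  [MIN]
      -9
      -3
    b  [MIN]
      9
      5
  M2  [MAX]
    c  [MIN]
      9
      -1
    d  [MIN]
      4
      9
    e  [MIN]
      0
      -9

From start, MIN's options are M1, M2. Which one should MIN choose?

a (MIN): min(-9, -3) = -9
b (MIN): min(9, 5) = 5
M1 (MAX): max(-9, 5) = 5
c (MIN): min(9, -1) = -1
d (MIN): min(4, 9) = 4
e (MIN): min(0, -9) = -9
M2 (MAX): max(-1, 4, -9) = 4
start (MIN): min(5, 4) = 4
MIN at start wants the lowest of {M1=5, M2=4}, so chooses M2.

M2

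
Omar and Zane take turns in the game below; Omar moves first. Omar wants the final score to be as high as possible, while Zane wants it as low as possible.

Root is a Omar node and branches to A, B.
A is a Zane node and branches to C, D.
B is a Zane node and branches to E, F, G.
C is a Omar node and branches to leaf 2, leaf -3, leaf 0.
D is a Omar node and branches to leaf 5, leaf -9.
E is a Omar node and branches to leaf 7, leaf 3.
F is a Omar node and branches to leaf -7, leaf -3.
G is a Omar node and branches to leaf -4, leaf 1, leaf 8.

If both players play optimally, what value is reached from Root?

C (Omar): max(2, -3, 0) = 2
D (Omar): max(5, -9) = 5
A (Zane): min(2, 5) = 2
E (Omar): max(7, 3) = 7
F (Omar): max(-7, -3) = -3
G (Omar): max(-4, 1, 8) = 8
B (Zane): min(7, -3, 8) = -3
Root (Omar): max(2, -3) = 2

2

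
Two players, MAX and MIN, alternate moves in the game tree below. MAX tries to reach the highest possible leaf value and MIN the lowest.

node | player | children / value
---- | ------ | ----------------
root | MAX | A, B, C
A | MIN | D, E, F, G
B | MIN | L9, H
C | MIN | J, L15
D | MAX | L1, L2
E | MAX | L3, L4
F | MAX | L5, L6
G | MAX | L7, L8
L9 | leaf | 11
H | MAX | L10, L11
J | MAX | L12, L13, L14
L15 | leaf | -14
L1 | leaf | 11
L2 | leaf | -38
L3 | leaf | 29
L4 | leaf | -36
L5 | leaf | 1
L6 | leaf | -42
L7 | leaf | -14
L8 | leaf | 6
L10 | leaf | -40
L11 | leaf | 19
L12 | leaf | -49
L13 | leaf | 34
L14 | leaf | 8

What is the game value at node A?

1

D (MAX): max(11, -38) = 11
E (MAX): max(29, -36) = 29
F (MAX): max(1, -42) = 1
G (MAX): max(-14, 6) = 6
A (MIN): min(11, 29, 1, 6) = 1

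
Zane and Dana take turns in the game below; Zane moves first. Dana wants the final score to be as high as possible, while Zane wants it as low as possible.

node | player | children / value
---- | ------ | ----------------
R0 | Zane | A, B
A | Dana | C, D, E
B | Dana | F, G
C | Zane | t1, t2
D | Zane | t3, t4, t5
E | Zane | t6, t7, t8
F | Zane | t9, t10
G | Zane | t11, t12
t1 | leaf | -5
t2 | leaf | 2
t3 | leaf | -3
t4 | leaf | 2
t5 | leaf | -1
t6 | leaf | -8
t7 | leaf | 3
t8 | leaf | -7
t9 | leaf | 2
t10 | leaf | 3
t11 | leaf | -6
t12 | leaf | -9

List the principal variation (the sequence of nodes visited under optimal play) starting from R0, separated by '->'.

R0 -> A -> D -> t3

C (Zane): min(-5, 2) = -5
D (Zane): min(-3, 2, -1) = -3
E (Zane): min(-8, 3, -7) = -8
A (Dana): max(-5, -3, -8) = -3
F (Zane): min(2, 3) = 2
G (Zane): min(-6, -9) = -9
B (Dana): max(2, -9) = 2
R0 (Zane): min(-3, 2) = -3
At R0, Zane picks A (lowest: -3).
At A, Dana picks D (highest: -3).
At D, Zane picks t3 (lowest: -3).
Terminal value -3.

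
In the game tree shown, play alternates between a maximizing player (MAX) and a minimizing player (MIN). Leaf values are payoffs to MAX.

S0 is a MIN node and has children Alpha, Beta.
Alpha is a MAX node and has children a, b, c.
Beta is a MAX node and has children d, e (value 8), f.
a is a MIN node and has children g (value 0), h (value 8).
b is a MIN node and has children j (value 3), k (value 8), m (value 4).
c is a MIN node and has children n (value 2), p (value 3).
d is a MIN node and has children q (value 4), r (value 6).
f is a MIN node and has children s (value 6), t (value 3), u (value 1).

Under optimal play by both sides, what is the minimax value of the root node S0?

a (MIN): min(0, 8) = 0
b (MIN): min(3, 8, 4) = 3
c (MIN): min(2, 3) = 2
Alpha (MAX): max(0, 3, 2) = 3
d (MIN): min(4, 6) = 4
f (MIN): min(6, 3, 1) = 1
Beta (MAX): max(4, 8, 1) = 8
S0 (MIN): min(3, 8) = 3

3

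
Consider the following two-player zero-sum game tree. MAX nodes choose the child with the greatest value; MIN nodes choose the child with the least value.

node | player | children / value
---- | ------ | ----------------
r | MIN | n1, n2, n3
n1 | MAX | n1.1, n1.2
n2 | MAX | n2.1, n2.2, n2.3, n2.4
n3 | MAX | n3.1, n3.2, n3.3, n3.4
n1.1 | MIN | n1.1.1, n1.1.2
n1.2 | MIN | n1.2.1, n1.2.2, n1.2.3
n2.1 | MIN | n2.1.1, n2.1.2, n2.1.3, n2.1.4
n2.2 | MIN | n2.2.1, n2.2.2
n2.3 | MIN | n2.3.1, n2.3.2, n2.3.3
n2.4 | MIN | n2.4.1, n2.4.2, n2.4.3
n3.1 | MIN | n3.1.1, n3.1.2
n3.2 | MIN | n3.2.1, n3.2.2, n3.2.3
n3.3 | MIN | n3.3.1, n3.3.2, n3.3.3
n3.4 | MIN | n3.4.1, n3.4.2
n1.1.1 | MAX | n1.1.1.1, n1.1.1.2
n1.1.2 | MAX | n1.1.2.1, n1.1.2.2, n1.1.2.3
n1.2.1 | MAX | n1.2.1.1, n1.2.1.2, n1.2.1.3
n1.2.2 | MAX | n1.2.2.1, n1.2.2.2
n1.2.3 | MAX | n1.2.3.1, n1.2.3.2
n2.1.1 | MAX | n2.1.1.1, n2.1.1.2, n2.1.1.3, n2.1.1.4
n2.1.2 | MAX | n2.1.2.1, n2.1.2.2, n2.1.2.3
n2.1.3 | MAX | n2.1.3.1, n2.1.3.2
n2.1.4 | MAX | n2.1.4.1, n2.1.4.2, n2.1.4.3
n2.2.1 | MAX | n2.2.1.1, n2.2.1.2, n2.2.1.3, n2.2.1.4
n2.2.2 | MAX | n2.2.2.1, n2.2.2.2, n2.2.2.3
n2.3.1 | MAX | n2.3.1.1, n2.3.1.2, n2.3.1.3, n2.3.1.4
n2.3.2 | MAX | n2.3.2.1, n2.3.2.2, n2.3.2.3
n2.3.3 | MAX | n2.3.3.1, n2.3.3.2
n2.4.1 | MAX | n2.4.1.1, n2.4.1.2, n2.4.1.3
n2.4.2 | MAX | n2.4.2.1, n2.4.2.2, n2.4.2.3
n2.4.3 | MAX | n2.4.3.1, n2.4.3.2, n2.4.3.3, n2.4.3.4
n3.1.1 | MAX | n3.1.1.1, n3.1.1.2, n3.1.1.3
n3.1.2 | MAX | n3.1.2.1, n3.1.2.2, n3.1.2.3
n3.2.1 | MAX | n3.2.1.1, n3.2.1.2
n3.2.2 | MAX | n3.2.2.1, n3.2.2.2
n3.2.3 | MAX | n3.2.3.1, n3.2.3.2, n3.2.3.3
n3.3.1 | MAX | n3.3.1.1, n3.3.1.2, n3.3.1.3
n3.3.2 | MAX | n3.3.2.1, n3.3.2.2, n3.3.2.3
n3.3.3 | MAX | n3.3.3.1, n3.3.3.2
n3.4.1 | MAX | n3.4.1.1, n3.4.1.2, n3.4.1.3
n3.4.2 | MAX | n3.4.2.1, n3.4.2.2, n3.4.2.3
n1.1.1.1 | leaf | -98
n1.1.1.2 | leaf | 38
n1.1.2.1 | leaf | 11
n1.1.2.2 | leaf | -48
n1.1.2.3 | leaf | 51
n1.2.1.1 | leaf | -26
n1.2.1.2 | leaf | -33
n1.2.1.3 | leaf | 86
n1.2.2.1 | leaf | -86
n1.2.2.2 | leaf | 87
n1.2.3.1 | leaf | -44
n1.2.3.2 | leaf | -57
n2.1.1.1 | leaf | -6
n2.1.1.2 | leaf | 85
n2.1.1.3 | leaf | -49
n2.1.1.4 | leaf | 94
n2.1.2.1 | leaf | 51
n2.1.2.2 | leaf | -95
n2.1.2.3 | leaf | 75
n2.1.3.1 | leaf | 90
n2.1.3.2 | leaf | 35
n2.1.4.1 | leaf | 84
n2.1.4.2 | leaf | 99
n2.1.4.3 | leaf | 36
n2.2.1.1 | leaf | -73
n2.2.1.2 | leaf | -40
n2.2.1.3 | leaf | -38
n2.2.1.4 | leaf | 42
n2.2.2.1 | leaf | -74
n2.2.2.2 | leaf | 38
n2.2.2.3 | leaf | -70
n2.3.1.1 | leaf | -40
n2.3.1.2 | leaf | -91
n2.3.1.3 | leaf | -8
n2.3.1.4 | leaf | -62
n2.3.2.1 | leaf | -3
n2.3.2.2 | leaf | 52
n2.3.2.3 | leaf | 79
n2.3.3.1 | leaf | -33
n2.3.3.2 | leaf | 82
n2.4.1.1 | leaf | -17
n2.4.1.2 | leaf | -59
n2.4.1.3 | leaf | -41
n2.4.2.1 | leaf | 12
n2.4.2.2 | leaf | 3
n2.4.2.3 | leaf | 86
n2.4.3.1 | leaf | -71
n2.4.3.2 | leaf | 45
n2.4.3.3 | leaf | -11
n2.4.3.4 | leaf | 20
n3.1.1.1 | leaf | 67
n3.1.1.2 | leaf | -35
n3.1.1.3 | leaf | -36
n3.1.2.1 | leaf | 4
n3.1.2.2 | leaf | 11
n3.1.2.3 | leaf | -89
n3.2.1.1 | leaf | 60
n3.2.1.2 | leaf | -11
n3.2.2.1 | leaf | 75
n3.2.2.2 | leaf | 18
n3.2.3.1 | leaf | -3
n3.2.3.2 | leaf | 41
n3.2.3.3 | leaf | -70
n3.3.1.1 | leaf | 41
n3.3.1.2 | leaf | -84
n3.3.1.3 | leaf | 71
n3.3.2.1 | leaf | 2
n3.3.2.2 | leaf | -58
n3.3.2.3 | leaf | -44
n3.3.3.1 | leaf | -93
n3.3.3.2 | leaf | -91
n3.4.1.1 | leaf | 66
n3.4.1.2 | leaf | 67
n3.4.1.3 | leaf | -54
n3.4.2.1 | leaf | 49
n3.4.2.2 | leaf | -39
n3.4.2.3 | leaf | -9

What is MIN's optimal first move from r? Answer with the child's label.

n1

n1.1.1 (MAX): max(-98, 38) = 38
n1.1.2 (MAX): max(11, -48, 51) = 51
n1.1 (MIN): min(38, 51) = 38
n1.2.1 (MAX): max(-26, -33, 86) = 86
n1.2.2 (MAX): max(-86, 87) = 87
n1.2.3 (MAX): max(-44, -57) = -44
n1.2 (MIN): min(86, 87, -44) = -44
n1 (MAX): max(38, -44) = 38
n2.1.1 (MAX): max(-6, 85, -49, 94) = 94
n2.1.2 (MAX): max(51, -95, 75) = 75
n2.1.3 (MAX): max(90, 35) = 90
n2.1.4 (MAX): max(84, 99, 36) = 99
n2.1 (MIN): min(94, 75, 90, 99) = 75
n2.2.1 (MAX): max(-73, -40, -38, 42) = 42
n2.2.2 (MAX): max(-74, 38, -70) = 38
n2.2 (MIN): min(42, 38) = 38
n2.3.1 (MAX): max(-40, -91, -8, -62) = -8
n2.3.2 (MAX): max(-3, 52, 79) = 79
n2.3.3 (MAX): max(-33, 82) = 82
n2.3 (MIN): min(-8, 79, 82) = -8
n2.4.1 (MAX): max(-17, -59, -41) = -17
n2.4.2 (MAX): max(12, 3, 86) = 86
n2.4.3 (MAX): max(-71, 45, -11, 20) = 45
n2.4 (MIN): min(-17, 86, 45) = -17
n2 (MAX): max(75, 38, -8, -17) = 75
n3.1.1 (MAX): max(67, -35, -36) = 67
n3.1.2 (MAX): max(4, 11, -89) = 11
n3.1 (MIN): min(67, 11) = 11
n3.2.1 (MAX): max(60, -11) = 60
n3.2.2 (MAX): max(75, 18) = 75
n3.2.3 (MAX): max(-3, 41, -70) = 41
n3.2 (MIN): min(60, 75, 41) = 41
n3.3.1 (MAX): max(41, -84, 71) = 71
n3.3.2 (MAX): max(2, -58, -44) = 2
n3.3.3 (MAX): max(-93, -91) = -91
n3.3 (MIN): min(71, 2, -91) = -91
n3.4.1 (MAX): max(66, 67, -54) = 67
n3.4.2 (MAX): max(49, -39, -9) = 49
n3.4 (MIN): min(67, 49) = 49
n3 (MAX): max(11, 41, -91, 49) = 49
r (MIN): min(38, 75, 49) = 38
MIN at r wants the lowest of {n1=38, n2=75, n3=49}, so chooses n1.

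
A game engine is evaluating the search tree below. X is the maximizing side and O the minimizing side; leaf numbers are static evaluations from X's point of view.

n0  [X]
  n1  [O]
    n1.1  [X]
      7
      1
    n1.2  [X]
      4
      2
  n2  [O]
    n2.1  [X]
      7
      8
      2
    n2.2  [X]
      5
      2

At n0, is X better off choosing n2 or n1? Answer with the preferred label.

n2.1 (X): max(7, 8, 2) = 8
n2.2 (X): max(5, 2) = 5
n2 (O): min(8, 5) = 5
n1.1 (X): max(7, 1) = 7
n1.2 (X): max(4, 2) = 4
n1 (O): min(7, 4) = 4
X prefers the higher value; n2=5, n1=4. n2 is better since 5 > 4.

n2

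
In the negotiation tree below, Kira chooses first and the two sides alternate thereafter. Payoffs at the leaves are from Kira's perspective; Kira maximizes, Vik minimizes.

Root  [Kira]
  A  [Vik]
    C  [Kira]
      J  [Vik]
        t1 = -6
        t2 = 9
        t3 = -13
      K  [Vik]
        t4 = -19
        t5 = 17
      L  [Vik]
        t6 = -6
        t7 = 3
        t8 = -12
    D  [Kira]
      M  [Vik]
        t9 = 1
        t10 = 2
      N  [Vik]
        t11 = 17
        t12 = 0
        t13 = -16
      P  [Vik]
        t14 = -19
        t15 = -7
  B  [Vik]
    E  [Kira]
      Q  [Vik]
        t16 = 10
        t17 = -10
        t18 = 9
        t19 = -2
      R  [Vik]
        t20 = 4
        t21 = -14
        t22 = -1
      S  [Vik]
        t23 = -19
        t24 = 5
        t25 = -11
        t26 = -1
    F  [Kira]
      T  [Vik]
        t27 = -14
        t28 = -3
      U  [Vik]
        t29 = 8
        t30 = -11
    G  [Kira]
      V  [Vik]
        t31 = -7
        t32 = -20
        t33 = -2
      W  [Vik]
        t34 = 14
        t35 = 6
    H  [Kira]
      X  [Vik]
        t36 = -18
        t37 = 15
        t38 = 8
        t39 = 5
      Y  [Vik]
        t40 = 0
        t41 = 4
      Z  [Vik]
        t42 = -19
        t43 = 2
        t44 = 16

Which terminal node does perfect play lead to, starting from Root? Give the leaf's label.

t30

J (Vik): min(-6, 9, -13) = -13
K (Vik): min(-19, 17) = -19
L (Vik): min(-6, 3, -12) = -12
C (Kira): max(-13, -19, -12) = -12
M (Vik): min(1, 2) = 1
N (Vik): min(17, 0, -16) = -16
P (Vik): min(-19, -7) = -19
D (Kira): max(1, -16, -19) = 1
A (Vik): min(-12, 1) = -12
Q (Vik): min(10, -10, 9, -2) = -10
R (Vik): min(4, -14, -1) = -14
S (Vik): min(-19, 5, -11, -1) = -19
E (Kira): max(-10, -14, -19) = -10
T (Vik): min(-14, -3) = -14
U (Vik): min(8, -11) = -11
F (Kira): max(-14, -11) = -11
V (Vik): min(-7, -20, -2) = -20
W (Vik): min(14, 6) = 6
G (Kira): max(-20, 6) = 6
X (Vik): min(-18, 15, 8, 5) = -18
Y (Vik): min(0, 4) = 0
Z (Vik): min(-19, 2, 16) = -19
H (Kira): max(-18, 0, -19) = 0
B (Vik): min(-10, -11, 6, 0) = -11
Root (Kira): max(-12, -11) = -11
At Root, Kira picks B (highest: -11).
At B, Vik picks F (lowest: -11).
At F, Kira picks U (highest: -11).
At U, Vik picks t30 (lowest: -11).
Terminal value -11.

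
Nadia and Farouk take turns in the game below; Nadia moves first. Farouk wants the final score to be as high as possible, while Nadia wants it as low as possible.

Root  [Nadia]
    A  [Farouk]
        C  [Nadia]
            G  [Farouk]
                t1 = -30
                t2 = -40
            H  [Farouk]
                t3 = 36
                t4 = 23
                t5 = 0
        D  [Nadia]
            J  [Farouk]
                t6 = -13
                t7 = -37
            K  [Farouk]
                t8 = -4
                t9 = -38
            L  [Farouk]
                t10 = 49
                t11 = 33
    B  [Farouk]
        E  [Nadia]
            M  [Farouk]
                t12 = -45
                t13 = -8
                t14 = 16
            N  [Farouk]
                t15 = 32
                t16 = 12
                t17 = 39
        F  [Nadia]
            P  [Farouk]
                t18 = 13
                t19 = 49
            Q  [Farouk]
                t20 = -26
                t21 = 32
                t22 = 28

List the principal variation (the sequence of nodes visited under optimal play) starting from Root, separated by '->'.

G (Farouk): max(-30, -40) = -30
H (Farouk): max(36, 23, 0) = 36
C (Nadia): min(-30, 36) = -30
J (Farouk): max(-13, -37) = -13
K (Farouk): max(-4, -38) = -4
L (Farouk): max(49, 33) = 49
D (Nadia): min(-13, -4, 49) = -13
A (Farouk): max(-30, -13) = -13
M (Farouk): max(-45, -8, 16) = 16
N (Farouk): max(32, 12, 39) = 39
E (Nadia): min(16, 39) = 16
P (Farouk): max(13, 49) = 49
Q (Farouk): max(-26, 32, 28) = 32
F (Nadia): min(49, 32) = 32
B (Farouk): max(16, 32) = 32
Root (Nadia): min(-13, 32) = -13
At Root, Nadia picks A (lowest: -13).
At A, Farouk picks D (highest: -13).
At D, Nadia picks J (lowest: -13).
At J, Farouk picks t6 (highest: -13).
Terminal value -13.

Root -> A -> D -> J -> t6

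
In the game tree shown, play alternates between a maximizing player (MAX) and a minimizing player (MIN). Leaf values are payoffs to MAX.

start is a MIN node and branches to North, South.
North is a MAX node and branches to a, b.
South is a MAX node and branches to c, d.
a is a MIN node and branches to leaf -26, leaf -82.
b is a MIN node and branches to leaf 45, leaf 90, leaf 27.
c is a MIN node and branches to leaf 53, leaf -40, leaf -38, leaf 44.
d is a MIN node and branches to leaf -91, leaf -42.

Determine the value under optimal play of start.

a (MIN): min(-26, -82) = -82
b (MIN): min(45, 90, 27) = 27
North (MAX): max(-82, 27) = 27
c (MIN): min(53, -40, -38, 44) = -40
d (MIN): min(-91, -42) = -91
South (MAX): max(-40, -91) = -40
start (MIN): min(27, -40) = -40

-40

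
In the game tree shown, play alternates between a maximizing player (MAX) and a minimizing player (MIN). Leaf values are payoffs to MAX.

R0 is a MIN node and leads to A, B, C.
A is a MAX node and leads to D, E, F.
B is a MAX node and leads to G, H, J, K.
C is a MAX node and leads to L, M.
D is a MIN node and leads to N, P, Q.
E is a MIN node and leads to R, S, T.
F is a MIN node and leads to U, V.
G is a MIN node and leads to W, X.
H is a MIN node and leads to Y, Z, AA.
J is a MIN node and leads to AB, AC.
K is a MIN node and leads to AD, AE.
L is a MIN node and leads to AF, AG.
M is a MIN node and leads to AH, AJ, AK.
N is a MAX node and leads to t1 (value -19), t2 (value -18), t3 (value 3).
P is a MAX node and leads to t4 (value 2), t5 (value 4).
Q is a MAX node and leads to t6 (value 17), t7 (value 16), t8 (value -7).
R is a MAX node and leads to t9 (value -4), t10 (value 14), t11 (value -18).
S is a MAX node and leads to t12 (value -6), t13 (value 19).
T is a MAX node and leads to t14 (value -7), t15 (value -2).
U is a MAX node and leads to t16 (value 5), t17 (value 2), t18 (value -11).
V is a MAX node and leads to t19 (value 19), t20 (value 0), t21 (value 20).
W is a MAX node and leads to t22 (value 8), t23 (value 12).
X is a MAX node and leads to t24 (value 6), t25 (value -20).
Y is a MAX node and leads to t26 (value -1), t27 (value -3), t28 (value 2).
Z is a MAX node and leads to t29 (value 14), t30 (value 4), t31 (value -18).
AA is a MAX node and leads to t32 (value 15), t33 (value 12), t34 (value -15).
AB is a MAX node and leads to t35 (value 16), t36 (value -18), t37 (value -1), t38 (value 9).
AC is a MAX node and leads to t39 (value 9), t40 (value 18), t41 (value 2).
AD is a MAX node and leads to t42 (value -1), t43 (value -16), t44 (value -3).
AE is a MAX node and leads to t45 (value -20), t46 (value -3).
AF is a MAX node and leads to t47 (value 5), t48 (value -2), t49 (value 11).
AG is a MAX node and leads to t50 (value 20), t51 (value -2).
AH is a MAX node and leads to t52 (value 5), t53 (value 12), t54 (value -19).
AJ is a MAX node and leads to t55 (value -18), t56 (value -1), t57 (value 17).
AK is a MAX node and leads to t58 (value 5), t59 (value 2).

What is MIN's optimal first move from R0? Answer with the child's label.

N (MAX): max(-19, -18, 3) = 3
P (MAX): max(2, 4) = 4
Q (MAX): max(17, 16, -7) = 17
D (MIN): min(3, 4, 17) = 3
R (MAX): max(-4, 14, -18) = 14
S (MAX): max(-6, 19) = 19
T (MAX): max(-7, -2) = -2
E (MIN): min(14, 19, -2) = -2
U (MAX): max(5, 2, -11) = 5
V (MAX): max(19, 0, 20) = 20
F (MIN): min(5, 20) = 5
A (MAX): max(3, -2, 5) = 5
W (MAX): max(8, 12) = 12
X (MAX): max(6, -20) = 6
G (MIN): min(12, 6) = 6
Y (MAX): max(-1, -3, 2) = 2
Z (MAX): max(14, 4, -18) = 14
AA (MAX): max(15, 12, -15) = 15
H (MIN): min(2, 14, 15) = 2
AB (MAX): max(16, -18, -1, 9) = 16
AC (MAX): max(9, 18, 2) = 18
J (MIN): min(16, 18) = 16
AD (MAX): max(-1, -16, -3) = -1
AE (MAX): max(-20, -3) = -3
K (MIN): min(-1, -3) = -3
B (MAX): max(6, 2, 16, -3) = 16
AF (MAX): max(5, -2, 11) = 11
AG (MAX): max(20, -2) = 20
L (MIN): min(11, 20) = 11
AH (MAX): max(5, 12, -19) = 12
AJ (MAX): max(-18, -1, 17) = 17
AK (MAX): max(5, 2) = 5
M (MIN): min(12, 17, 5) = 5
C (MAX): max(11, 5) = 11
R0 (MIN): min(5, 16, 11) = 5
MIN at R0 wants the lowest of {A=5, B=16, C=11}, so chooses A.

A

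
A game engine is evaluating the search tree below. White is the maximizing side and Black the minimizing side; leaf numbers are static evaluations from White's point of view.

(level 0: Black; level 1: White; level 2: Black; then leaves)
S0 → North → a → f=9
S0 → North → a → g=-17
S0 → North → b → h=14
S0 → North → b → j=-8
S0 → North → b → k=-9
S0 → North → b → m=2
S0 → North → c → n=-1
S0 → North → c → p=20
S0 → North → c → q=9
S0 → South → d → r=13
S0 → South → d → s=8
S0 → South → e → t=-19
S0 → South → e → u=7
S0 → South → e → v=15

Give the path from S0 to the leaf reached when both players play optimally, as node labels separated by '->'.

a (Black): min(9, -17) = -17
b (Black): min(14, -8, -9, 2) = -9
c (Black): min(-1, 20, 9) = -1
North (White): max(-17, -9, -1) = -1
d (Black): min(13, 8) = 8
e (Black): min(-19, 7, 15) = -19
South (White): max(8, -19) = 8
S0 (Black): min(-1, 8) = -1
At S0, Black picks North (lowest: -1).
At North, White picks c (highest: -1).
At c, Black picks n (lowest: -1).
Terminal value -1.

S0 -> North -> c -> n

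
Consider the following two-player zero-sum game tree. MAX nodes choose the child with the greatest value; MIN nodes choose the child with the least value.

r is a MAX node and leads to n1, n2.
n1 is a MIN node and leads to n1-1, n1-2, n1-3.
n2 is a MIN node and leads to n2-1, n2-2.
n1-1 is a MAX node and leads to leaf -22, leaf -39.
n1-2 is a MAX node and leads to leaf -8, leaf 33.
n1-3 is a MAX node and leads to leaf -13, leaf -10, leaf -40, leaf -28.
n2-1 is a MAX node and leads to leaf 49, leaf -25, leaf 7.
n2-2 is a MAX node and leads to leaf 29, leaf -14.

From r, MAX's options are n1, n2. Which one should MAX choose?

n1-1 (MAX): max(-22, -39) = -22
n1-2 (MAX): max(-8, 33) = 33
n1-3 (MAX): max(-13, -10, -40, -28) = -10
n1 (MIN): min(-22, 33, -10) = -22
n2-1 (MAX): max(49, -25, 7) = 49
n2-2 (MAX): max(29, -14) = 29
n2 (MIN): min(49, 29) = 29
r (MAX): max(-22, 29) = 29
MAX at r wants the highest of {n1=-22, n2=29}, so chooses n2.

n2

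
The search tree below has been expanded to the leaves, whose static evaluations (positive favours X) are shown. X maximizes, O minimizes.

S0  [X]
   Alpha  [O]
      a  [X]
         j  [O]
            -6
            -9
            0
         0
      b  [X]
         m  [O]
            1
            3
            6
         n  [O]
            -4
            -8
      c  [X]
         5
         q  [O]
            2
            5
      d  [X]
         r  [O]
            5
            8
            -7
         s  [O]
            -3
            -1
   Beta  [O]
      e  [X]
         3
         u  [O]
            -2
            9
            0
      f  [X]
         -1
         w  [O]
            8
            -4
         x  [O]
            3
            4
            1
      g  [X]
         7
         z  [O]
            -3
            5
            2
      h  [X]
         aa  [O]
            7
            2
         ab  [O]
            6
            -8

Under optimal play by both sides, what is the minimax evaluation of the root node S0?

1

j (O): min(-6, -9, 0) = -9
a (X): max(-9, 0) = 0
m (O): min(1, 3, 6) = 1
n (O): min(-4, -8) = -8
b (X): max(1, -8) = 1
q (O): min(2, 5) = 2
c (X): max(5, 2) = 5
r (O): min(5, 8, -7) = -7
s (O): min(-3, -1) = -3
d (X): max(-7, -3) = -3
Alpha (O): min(0, 1, 5, -3) = -3
u (O): min(-2, 9, 0) = -2
e (X): max(3, -2) = 3
w (O): min(8, -4) = -4
x (O): min(3, 4, 1) = 1
f (X): max(-1, -4, 1) = 1
z (O): min(-3, 5, 2) = -3
g (X): max(7, -3) = 7
aa (O): min(7, 2) = 2
ab (O): min(6, -8) = -8
h (X): max(2, -8) = 2
Beta (O): min(3, 1, 7, 2) = 1
S0 (X): max(-3, 1) = 1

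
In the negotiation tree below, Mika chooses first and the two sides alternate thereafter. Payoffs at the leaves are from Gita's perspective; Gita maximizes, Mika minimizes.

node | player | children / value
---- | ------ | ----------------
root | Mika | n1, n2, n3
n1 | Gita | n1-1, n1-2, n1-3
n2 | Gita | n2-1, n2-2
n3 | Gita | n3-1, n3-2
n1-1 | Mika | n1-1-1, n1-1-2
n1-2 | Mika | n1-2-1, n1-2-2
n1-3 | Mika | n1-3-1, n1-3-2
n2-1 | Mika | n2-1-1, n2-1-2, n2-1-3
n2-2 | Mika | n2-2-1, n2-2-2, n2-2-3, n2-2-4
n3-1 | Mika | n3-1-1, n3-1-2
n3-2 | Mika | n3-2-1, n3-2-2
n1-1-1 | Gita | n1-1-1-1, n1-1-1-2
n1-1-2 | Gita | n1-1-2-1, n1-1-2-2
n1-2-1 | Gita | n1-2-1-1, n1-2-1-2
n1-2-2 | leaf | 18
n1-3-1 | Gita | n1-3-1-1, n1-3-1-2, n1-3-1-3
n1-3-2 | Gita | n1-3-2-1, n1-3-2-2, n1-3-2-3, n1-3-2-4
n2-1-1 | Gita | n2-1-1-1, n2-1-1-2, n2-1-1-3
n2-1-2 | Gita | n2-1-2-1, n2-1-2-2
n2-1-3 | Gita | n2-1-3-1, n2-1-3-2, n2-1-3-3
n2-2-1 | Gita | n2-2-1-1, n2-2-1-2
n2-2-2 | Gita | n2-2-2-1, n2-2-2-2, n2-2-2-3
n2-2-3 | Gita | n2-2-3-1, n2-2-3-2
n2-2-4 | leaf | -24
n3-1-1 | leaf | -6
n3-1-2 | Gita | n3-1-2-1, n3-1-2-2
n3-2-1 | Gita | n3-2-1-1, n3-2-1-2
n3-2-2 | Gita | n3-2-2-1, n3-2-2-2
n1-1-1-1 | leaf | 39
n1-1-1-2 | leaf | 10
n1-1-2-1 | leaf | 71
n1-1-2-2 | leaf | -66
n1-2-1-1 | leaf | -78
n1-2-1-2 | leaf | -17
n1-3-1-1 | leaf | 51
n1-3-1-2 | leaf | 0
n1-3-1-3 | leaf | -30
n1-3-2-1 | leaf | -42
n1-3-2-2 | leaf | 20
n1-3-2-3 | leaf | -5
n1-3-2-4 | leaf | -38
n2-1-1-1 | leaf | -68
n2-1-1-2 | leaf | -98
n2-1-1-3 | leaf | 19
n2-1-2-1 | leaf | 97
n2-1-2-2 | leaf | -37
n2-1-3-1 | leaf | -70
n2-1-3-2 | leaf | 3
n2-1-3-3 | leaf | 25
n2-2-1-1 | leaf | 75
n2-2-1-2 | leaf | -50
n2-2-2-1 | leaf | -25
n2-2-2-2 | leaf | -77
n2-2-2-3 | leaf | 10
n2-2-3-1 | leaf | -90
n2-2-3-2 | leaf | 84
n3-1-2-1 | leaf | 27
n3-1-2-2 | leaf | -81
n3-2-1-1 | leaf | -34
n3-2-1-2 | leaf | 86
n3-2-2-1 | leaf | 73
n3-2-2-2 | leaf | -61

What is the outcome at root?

n1-1-1 (Gita): max(39, 10) = 39
n1-1-2 (Gita): max(71, -66) = 71
n1-1 (Mika): min(39, 71) = 39
n1-2-1 (Gita): max(-78, -17) = -17
n1-2 (Mika): min(-17, 18) = -17
n1-3-1 (Gita): max(51, 0, -30) = 51
n1-3-2 (Gita): max(-42, 20, -5, -38) = 20
n1-3 (Mika): min(51, 20) = 20
n1 (Gita): max(39, -17, 20) = 39
n2-1-1 (Gita): max(-68, -98, 19) = 19
n2-1-2 (Gita): max(97, -37) = 97
n2-1-3 (Gita): max(-70, 3, 25) = 25
n2-1 (Mika): min(19, 97, 25) = 19
n2-2-1 (Gita): max(75, -50) = 75
n2-2-2 (Gita): max(-25, -77, 10) = 10
n2-2-3 (Gita): max(-90, 84) = 84
n2-2 (Mika): min(75, 10, 84, -24) = -24
n2 (Gita): max(19, -24) = 19
n3-1-2 (Gita): max(27, -81) = 27
n3-1 (Mika): min(-6, 27) = -6
n3-2-1 (Gita): max(-34, 86) = 86
n3-2-2 (Gita): max(73, -61) = 73
n3-2 (Mika): min(86, 73) = 73
n3 (Gita): max(-6, 73) = 73
root (Mika): min(39, 19, 73) = 19

19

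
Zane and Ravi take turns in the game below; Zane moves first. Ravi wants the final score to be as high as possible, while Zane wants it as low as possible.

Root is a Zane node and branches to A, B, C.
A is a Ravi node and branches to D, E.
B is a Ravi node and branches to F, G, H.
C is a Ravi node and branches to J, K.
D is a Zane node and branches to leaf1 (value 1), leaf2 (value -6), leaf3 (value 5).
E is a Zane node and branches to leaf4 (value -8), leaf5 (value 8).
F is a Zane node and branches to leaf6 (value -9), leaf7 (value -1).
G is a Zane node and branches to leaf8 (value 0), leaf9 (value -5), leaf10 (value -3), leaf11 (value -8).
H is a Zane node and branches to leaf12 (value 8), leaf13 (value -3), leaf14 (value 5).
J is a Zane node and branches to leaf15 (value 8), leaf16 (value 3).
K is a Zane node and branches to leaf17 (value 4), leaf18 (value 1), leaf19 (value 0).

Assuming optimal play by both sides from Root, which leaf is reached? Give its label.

D (Zane): min(1, -6, 5) = -6
E (Zane): min(-8, 8) = -8
A (Ravi): max(-6, -8) = -6
F (Zane): min(-9, -1) = -9
G (Zane): min(0, -5, -3, -8) = -8
H (Zane): min(8, -3, 5) = -3
B (Ravi): max(-9, -8, -3) = -3
J (Zane): min(8, 3) = 3
K (Zane): min(4, 1, 0) = 0
C (Ravi): max(3, 0) = 3
Root (Zane): min(-6, -3, 3) = -6
At Root, Zane picks A (lowest: -6).
At A, Ravi picks D (highest: -6).
At D, Zane picks leaf2 (lowest: -6).
Terminal value -6.

leaf2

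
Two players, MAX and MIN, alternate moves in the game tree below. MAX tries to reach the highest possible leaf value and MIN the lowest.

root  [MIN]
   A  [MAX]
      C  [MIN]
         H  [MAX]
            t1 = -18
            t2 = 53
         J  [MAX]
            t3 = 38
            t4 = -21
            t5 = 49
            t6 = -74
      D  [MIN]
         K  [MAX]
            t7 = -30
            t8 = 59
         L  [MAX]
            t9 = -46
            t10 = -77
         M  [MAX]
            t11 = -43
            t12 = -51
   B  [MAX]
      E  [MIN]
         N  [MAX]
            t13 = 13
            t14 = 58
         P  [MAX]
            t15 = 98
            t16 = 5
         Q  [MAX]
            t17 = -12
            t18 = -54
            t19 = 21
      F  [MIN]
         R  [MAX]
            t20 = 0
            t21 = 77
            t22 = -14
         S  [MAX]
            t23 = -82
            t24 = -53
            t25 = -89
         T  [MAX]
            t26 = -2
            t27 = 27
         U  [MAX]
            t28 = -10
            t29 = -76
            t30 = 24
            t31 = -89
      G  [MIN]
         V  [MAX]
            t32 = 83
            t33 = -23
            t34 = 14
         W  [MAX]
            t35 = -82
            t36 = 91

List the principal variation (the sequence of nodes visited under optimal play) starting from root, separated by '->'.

H (MAX): max(-18, 53) = 53
J (MAX): max(38, -21, 49, -74) = 49
C (MIN): min(53, 49) = 49
K (MAX): max(-30, 59) = 59
L (MAX): max(-46, -77) = -46
M (MAX): max(-43, -51) = -43
D (MIN): min(59, -46, -43) = -46
A (MAX): max(49, -46) = 49
N (MAX): max(13, 58) = 58
P (MAX): max(98, 5) = 98
Q (MAX): max(-12, -54, 21) = 21
E (MIN): min(58, 98, 21) = 21
R (MAX): max(0, 77, -14) = 77
S (MAX): max(-82, -53, -89) = -53
T (MAX): max(-2, 27) = 27
U (MAX): max(-10, -76, 24, -89) = 24
F (MIN): min(77, -53, 27, 24) = -53
V (MAX): max(83, -23, 14) = 83
W (MAX): max(-82, 91) = 91
G (MIN): min(83, 91) = 83
B (MAX): max(21, -53, 83) = 83
root (MIN): min(49, 83) = 49
At root, MIN picks A (lowest: 49).
At A, MAX picks C (highest: 49).
At C, MIN picks J (lowest: 49).
At J, MAX picks t5 (highest: 49).
Terminal value 49.

root -> A -> C -> J -> t5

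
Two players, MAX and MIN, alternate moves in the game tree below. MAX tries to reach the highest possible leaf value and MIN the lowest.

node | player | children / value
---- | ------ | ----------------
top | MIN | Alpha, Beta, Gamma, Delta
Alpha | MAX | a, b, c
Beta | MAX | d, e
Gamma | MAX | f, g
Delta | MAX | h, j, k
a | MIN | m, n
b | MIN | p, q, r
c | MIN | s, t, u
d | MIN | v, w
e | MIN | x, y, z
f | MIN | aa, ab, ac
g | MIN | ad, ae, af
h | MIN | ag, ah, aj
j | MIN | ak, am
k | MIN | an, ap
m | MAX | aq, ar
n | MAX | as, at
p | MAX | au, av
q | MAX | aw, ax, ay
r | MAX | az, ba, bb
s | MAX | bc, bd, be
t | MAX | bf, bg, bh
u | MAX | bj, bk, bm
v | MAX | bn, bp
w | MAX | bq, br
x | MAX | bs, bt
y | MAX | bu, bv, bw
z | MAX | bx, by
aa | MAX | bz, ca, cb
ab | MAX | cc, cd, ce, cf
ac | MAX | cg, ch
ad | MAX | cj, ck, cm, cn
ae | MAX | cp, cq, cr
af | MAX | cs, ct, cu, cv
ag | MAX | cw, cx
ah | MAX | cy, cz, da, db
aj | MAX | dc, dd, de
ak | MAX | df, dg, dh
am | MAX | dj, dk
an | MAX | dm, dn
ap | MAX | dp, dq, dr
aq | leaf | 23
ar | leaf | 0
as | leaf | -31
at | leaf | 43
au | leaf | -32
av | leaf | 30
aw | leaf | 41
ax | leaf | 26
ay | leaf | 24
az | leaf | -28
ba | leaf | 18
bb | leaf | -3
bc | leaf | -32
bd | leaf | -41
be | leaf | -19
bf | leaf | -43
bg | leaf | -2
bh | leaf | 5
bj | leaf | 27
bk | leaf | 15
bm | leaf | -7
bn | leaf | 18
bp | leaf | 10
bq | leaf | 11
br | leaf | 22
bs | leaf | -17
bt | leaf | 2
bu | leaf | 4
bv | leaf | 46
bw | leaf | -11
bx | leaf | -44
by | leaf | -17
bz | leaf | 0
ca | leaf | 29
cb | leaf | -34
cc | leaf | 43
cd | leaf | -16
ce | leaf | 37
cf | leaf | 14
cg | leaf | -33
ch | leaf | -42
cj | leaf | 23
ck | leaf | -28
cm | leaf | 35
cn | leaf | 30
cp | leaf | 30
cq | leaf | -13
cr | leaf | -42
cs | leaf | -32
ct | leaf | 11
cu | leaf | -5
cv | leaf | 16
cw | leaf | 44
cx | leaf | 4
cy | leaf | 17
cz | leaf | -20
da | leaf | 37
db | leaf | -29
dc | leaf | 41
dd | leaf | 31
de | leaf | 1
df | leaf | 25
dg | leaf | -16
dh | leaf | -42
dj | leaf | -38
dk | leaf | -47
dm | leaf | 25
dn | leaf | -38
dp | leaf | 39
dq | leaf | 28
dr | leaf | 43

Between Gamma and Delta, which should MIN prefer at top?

Gamma

aa (MAX): max(0, 29, -34) = 29
ab (MAX): max(43, -16, 37, 14) = 43
ac (MAX): max(-33, -42) = -33
f (MIN): min(29, 43, -33) = -33
ad (MAX): max(23, -28, 35, 30) = 35
ae (MAX): max(30, -13, -42) = 30
af (MAX): max(-32, 11, -5, 16) = 16
g (MIN): min(35, 30, 16) = 16
Gamma (MAX): max(-33, 16) = 16
ag (MAX): max(44, 4) = 44
ah (MAX): max(17, -20, 37, -29) = 37
aj (MAX): max(41, 31, 1) = 41
h (MIN): min(44, 37, 41) = 37
ak (MAX): max(25, -16, -42) = 25
am (MAX): max(-38, -47) = -38
j (MIN): min(25, -38) = -38
an (MAX): max(25, -38) = 25
ap (MAX): max(39, 28, 43) = 43
k (MIN): min(25, 43) = 25
Delta (MAX): max(37, -38, 25) = 37
MIN prefers the lower value; Gamma=16, Delta=37. Gamma is better since 16 < 37.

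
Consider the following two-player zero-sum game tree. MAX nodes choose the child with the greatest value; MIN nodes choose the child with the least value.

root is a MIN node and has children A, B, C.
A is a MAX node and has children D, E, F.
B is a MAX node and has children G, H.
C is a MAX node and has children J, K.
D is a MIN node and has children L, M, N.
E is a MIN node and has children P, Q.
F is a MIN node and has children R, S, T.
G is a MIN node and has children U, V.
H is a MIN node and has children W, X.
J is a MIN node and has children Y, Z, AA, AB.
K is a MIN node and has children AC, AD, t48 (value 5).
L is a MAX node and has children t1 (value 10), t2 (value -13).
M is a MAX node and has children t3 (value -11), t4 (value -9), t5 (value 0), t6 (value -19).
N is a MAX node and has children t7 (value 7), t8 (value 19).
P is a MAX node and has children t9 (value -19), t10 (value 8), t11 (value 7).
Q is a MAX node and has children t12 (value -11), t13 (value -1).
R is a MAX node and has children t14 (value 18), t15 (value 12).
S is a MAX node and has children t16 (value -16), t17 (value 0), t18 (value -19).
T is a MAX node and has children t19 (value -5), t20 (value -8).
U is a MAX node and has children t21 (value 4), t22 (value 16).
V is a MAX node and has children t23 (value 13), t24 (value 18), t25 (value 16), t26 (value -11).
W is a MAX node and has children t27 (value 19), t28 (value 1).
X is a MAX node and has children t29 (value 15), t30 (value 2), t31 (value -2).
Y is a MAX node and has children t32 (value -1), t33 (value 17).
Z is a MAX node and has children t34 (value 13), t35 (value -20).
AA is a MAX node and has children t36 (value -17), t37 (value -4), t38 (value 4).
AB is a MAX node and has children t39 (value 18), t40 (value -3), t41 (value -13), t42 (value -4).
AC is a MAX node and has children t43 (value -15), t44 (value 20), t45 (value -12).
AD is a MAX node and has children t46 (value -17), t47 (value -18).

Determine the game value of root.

L (MAX): max(10, -13) = 10
M (MAX): max(-11, -9, 0, -19) = 0
N (MAX): max(7, 19) = 19
D (MIN): min(10, 0, 19) = 0
P (MAX): max(-19, 8, 7) = 8
Q (MAX): max(-11, -1) = -1
E (MIN): min(8, -1) = -1
R (MAX): max(18, 12) = 18
S (MAX): max(-16, 0, -19) = 0
T (MAX): max(-5, -8) = -5
F (MIN): min(18, 0, -5) = -5
A (MAX): max(0, -1, -5) = 0
U (MAX): max(4, 16) = 16
V (MAX): max(13, 18, 16, -11) = 18
G (MIN): min(16, 18) = 16
W (MAX): max(19, 1) = 19
X (MAX): max(15, 2, -2) = 15
H (MIN): min(19, 15) = 15
B (MAX): max(16, 15) = 16
Y (MAX): max(-1, 17) = 17
Z (MAX): max(13, -20) = 13
AA (MAX): max(-17, -4, 4) = 4
AB (MAX): max(18, -3, -13, -4) = 18
J (MIN): min(17, 13, 4, 18) = 4
AC (MAX): max(-15, 20, -12) = 20
AD (MAX): max(-17, -18) = -17
K (MIN): min(20, -17, 5) = -17
C (MAX): max(4, -17) = 4
root (MIN): min(0, 16, 4) = 0

0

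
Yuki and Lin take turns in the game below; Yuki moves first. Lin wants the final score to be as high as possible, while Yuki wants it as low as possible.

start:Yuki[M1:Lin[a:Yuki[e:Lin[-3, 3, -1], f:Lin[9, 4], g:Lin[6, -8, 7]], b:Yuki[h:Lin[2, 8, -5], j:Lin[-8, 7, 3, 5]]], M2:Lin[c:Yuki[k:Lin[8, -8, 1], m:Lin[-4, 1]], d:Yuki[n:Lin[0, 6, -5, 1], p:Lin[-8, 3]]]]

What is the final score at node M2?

3

k (Lin): max(8, -8, 1) = 8
m (Lin): max(-4, 1) = 1
c (Yuki): min(8, 1) = 1
n (Lin): max(0, 6, -5, 1) = 6
p (Lin): max(-8, 3) = 3
d (Yuki): min(6, 3) = 3
M2 (Lin): max(1, 3) = 3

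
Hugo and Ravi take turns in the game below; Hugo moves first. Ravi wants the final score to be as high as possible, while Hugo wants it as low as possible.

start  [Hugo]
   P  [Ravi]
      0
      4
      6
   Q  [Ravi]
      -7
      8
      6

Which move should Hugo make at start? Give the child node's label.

P (Ravi): max(0, 4, 6) = 6
Q (Ravi): max(-7, 8, 6) = 8
start (Hugo): min(6, 8) = 6
Hugo at start wants the lowest of {P=6, Q=8}, so chooses P.

P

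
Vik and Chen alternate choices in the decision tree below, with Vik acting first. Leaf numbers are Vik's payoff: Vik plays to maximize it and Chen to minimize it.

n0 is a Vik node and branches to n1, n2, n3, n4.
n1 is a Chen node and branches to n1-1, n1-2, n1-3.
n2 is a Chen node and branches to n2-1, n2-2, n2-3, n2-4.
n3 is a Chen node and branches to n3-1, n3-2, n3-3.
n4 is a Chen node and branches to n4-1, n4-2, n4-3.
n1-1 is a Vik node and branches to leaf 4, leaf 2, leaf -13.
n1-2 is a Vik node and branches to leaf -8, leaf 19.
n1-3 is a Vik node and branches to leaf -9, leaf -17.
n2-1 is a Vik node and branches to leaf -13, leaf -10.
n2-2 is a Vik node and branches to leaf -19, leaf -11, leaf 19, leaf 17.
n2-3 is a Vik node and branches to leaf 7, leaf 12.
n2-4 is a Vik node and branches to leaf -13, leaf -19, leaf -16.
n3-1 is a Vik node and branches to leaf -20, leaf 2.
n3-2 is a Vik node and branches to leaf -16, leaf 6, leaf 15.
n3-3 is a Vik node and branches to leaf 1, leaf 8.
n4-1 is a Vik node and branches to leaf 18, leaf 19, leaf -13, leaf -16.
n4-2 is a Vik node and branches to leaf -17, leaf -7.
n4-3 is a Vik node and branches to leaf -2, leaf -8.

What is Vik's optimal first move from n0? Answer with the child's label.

n3

n1-1 (Vik): max(4, 2, -13) = 4
n1-2 (Vik): max(-8, 19) = 19
n1-3 (Vik): max(-9, -17) = -9
n1 (Chen): min(4, 19, -9) = -9
n2-1 (Vik): max(-13, -10) = -10
n2-2 (Vik): max(-19, -11, 19, 17) = 19
n2-3 (Vik): max(7, 12) = 12
n2-4 (Vik): max(-13, -19, -16) = -13
n2 (Chen): min(-10, 19, 12, -13) = -13
n3-1 (Vik): max(-20, 2) = 2
n3-2 (Vik): max(-16, 6, 15) = 15
n3-3 (Vik): max(1, 8) = 8
n3 (Chen): min(2, 15, 8) = 2
n4-1 (Vik): max(18, 19, -13, -16) = 19
n4-2 (Vik): max(-17, -7) = -7
n4-3 (Vik): max(-2, -8) = -2
n4 (Chen): min(19, -7, -2) = -7
n0 (Vik): max(-9, -13, 2, -7) = 2
Vik at n0 wants the highest of {n1=-9, n2=-13, n3=2, n4=-7}, so chooses n3.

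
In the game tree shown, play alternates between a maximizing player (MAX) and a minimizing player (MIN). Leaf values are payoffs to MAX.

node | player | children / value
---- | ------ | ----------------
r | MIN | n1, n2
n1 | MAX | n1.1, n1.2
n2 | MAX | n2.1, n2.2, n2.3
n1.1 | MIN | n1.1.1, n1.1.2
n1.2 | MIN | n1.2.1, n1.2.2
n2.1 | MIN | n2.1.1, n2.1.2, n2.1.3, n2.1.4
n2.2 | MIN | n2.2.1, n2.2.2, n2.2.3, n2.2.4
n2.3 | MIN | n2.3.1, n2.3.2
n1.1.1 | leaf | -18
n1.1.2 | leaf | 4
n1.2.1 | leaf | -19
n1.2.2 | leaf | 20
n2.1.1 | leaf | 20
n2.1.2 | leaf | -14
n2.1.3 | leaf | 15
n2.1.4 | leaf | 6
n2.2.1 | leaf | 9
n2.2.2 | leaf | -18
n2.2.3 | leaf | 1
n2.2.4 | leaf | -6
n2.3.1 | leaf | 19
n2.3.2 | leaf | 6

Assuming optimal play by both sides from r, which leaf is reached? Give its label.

n1.1 (MIN): min(-18, 4) = -18
n1.2 (MIN): min(-19, 20) = -19
n1 (MAX): max(-18, -19) = -18
n2.1 (MIN): min(20, -14, 15, 6) = -14
n2.2 (MIN): min(9, -18, 1, -6) = -18
n2.3 (MIN): min(19, 6) = 6
n2 (MAX): max(-14, -18, 6) = 6
r (MIN): min(-18, 6) = -18
At r, MIN picks n1 (lowest: -18).
At n1, MAX picks n1.1 (highest: -18).
At n1.1, MIN picks n1.1.1 (lowest: -18).
Terminal value -18.

n1.1.1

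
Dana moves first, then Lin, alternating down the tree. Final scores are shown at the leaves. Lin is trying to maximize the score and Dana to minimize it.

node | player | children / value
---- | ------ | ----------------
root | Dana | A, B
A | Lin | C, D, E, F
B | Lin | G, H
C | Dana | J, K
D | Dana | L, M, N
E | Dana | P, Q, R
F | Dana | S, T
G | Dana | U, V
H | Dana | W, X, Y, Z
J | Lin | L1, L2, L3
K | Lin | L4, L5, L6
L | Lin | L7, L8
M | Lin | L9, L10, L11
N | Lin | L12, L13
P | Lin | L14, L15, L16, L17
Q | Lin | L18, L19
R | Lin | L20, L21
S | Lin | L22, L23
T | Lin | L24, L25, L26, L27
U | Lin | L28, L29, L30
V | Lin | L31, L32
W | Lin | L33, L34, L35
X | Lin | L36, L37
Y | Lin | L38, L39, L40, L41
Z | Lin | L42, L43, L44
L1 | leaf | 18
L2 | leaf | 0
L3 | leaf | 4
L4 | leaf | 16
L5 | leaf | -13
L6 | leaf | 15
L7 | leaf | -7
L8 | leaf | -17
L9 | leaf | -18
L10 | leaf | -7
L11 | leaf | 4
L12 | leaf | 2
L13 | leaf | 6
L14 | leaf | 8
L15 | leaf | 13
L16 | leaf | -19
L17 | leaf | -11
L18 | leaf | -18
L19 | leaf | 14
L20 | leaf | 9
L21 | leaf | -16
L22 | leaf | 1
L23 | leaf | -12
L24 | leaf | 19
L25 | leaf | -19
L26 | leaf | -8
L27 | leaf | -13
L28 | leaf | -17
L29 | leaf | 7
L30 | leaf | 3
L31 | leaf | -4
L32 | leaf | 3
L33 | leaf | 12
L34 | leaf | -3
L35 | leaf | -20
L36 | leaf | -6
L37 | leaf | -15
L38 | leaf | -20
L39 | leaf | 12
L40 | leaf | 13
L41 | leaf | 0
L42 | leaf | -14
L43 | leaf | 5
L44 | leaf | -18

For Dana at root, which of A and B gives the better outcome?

J (Lin): max(18, 0, 4) = 18
K (Lin): max(16, -13, 15) = 16
C (Dana): min(18, 16) = 16
L (Lin): max(-7, -17) = -7
M (Lin): max(-18, -7, 4) = 4
N (Lin): max(2, 6) = 6
D (Dana): min(-7, 4, 6) = -7
P (Lin): max(8, 13, -19, -11) = 13
Q (Lin): max(-18, 14) = 14
R (Lin): max(9, -16) = 9
E (Dana): min(13, 14, 9) = 9
S (Lin): max(1, -12) = 1
T (Lin): max(19, -19, -8, -13) = 19
F (Dana): min(1, 19) = 1
A (Lin): max(16, -7, 9, 1) = 16
U (Lin): max(-17, 7, 3) = 7
V (Lin): max(-4, 3) = 3
G (Dana): min(7, 3) = 3
W (Lin): max(12, -3, -20) = 12
X (Lin): max(-6, -15) = -6
Y (Lin): max(-20, 12, 13, 0) = 13
Z (Lin): max(-14, 5, -18) = 5
H (Dana): min(12, -6, 13, 5) = -6
B (Lin): max(3, -6) = 3
Dana prefers the lower value; A=16, B=3. B is better since 3 < 16.

B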